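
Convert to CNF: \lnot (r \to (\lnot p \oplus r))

r \land (\lnot r \lor \lnot p)

\lnot (r \to (\lnot p \oplus r))
⇔ \lnot (\lnot r \lor (\lnot p \oplus r))   [eliminate \to]
⇔ \lnot (\lnot r \lor ((\lnot p \lor r) \land \lnot (\lnot p \land r)))   [expand \oplus]
⇔ \lnot \lnot r \land \lnot ((\lnot p \lor r) \land \lnot (\lnot p \land r))   [De Morgan]
⇔ r \land \lnot ((\lnot p \lor r) \land \lnot (\lnot p \land r))   [double negation]
⇔ r \land (\lnot (\lnot p \lor r) \lor \lnot \lnot (\lnot p \land r))   [De Morgan]
⇔ r \land ((\lnot \lnot p \land \lnot r) \lor \lnot \lnot (\lnot p \land r))   [De Morgan]
⇔ r \land ((p \land \lnot r) \lor \lnot \lnot (\lnot p \land r))   [double negation]
⇔ r \land ((p \land \lnot r) \lor (\lnot p \land r))   [double negation]
⇔ r \land (p \lor \lnot p) \land (p \lor r) \land (\lnot r \lor \lnot p) \land (\lnot r \lor r)   [distribute \lor over \land]
⇔ r \land (\lnot r \lor \lnot p)   [simplify]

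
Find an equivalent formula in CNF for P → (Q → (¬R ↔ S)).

(¬P ∨ ¬Q ∨ R ∨ S) ∧ (¬P ∨ ¬Q ∨ ¬S ∨ ¬R)

P → (Q → (¬R ↔ S))
= ¬P ∨ (Q → (¬R ↔ S))   [eliminate →]
= ¬P ∨ ¬Q ∨ (¬R ↔ S)   [eliminate →]
= ¬P ∨ ¬Q ∨ ((¬R → S) ∧ (S → ¬R))   [eliminate ↔]
= ¬P ∨ ¬Q ∨ ((¬¬R ∨ S) ∧ (S → ¬R))   [eliminate →]
= ¬P ∨ ¬Q ∨ ((¬¬R ∨ S) ∧ (¬S ∨ ¬R))   [eliminate →]
= ¬P ∨ ¬Q ∨ ((R ∨ S) ∧ (¬S ∨ ¬R))   [double negation]
= (¬P ∨ ¬Q ∨ R ∨ S) ∧ (¬P ∨ ¬Q ∨ ¬S ∨ ¬R)   [distribute ∨ over ∧]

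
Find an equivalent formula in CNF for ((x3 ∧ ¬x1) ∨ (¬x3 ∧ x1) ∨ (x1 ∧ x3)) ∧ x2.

(x3 ∨ x1) ∧ x2

((x3 ∧ ¬x1) ∨ (¬x3 ∧ x1) ∨ (x1 ∧ x3)) ∧ x2
≡ (x3 ∨ ¬x3 ∨ x1) ∧ (x3 ∨ ¬x3 ∨ x3) ∧ (x3 ∨ x1 ∨ x1) ∧ (x3 ∨ x1 ∨ x3) ∧ (¬x1 ∨ ¬x3 ∨ x1) ∧ (¬x1 ∨ ¬x3 ∨ x3) ∧ (¬x1 ∨ x1 ∨ x1) ∧ (¬x1 ∨ x1 ∨ x3) ∧ x2   — distribute ∨ over ∧
≡ (x3 ∨ x1) ∧ x2   — simplify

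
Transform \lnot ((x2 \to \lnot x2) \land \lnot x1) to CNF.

x2 \lor x1

\lnot ((x2 \to \lnot x2) \land \lnot x1)
≡ \lnot ((\lnot x2 \lor \lnot x2) \land \lnot x1)   — eliminate \to
≡ \lnot (\lnot x2 \lor \lnot x2) \lor \lnot \lnot x1   — De Morgan
≡ (\lnot \lnot x2 \land \lnot \lnot x2) \lor \lnot \lnot x1   — De Morgan
≡ (x2 \land \lnot \lnot x2) \lor \lnot \lnot x1   — double negation
≡ (x2 \land x2) \lor \lnot \lnot x1   — double negation
≡ (x2 \land x2) \lor x1   — double negation
≡ (x2 \lor x1) \land (x2 \lor x1)   — distribute \lor over \land
≡ x2 \lor x1   — simplify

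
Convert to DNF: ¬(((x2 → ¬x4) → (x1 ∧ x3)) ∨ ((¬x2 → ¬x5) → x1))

¬(((x2 → ¬x4) → (x1 ∧ x3)) ∨ ((¬x2 → ¬x5) → x1))
= ¬(¬(x2 → ¬x4) ∨ (x1 ∧ x3) ∨ ((¬x2 → ¬x5) → x1))
= ¬(¬(¬x2 ∨ ¬x4) ∨ (x1 ∧ x3) ∨ ((¬x2 → ¬x5) → x1))
= ¬(¬(¬x2 ∨ ¬x4) ∨ (x1 ∧ x3) ∨ ¬(¬x2 → ¬x5) ∨ x1)
= ¬(¬(¬x2 ∨ ¬x4) ∨ (x1 ∧ x3) ∨ ¬(¬¬x2 ∨ ¬x5) ∨ x1)
= ¬¬(¬x2 ∨ ¬x4) ∧ ¬(x1 ∧ x3) ∧ ¬¬(¬¬x2 ∨ ¬x5) ∧ ¬x1
= (¬x2 ∨ ¬x4) ∧ ¬(x1 ∧ x3) ∧ ¬¬(¬¬x2 ∨ ¬x5) ∧ ¬x1
= (¬x2 ∨ ¬x4) ∧ (¬x1 ∨ ¬x3) ∧ ¬¬(¬¬x2 ∨ ¬x5) ∧ ¬x1
= (¬x2 ∨ ¬x4) ∧ (¬x1 ∨ ¬x3) ∧ (¬¬x2 ∨ ¬x5) ∧ ¬x1
= (¬x2 ∨ ¬x4) ∧ (¬x1 ∨ ¬x3) ∧ (x2 ∨ ¬x5) ∧ ¬x1
= (¬x2 ∧ ¬x1 ∧ x2 ∧ ¬x1) ∨ (¬x2 ∧ ¬x1 ∧ ¬x5 ∧ ¬x1) ∨ (¬x2 ∧ ¬x3 ∧ x2 ∧ ¬x1) ∨ (¬x2 ∧ ¬x3 ∧ ¬x5 ∧ ¬x1) ∨ (¬x4 ∧ ¬x1 ∧ x2 ∧ ¬x1) ∨ (¬x4 ∧ ¬x1 ∧ ¬x5 ∧ ¬x1) ∨ (¬x4 ∧ ¬x3 ∧ x2 ∧ ¬x1) ∨ (¬x4 ∧ ¬x3 ∧ ¬x5 ∧ ¬x1)
= (¬x2 ∧ ¬x1 ∧ ¬x5) ∨ (¬x4 ∧ ¬x1 ∧ x2) ∨ (¬x4 ∧ ¬x1 ∧ ¬x5)

(¬x2 ∧ ¬x1 ∧ ¬x5) ∨ (¬x4 ∧ ¬x1 ∧ x2) ∨ (¬x4 ∧ ¬x1 ∧ ¬x5)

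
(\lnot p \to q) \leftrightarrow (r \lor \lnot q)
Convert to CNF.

(\lnot q \lor r) \land (q \lor p)

(\lnot p \to q) \leftrightarrow (r \lor \lnot q)
≡ ((\lnot p \to q) \to (r \lor \lnot q)) \land ((r \lor \lnot q) \to (\lnot p \to q))   — eliminate \leftrightarrow
≡ (\lnot (\lnot p \to q) \lor r \lor \lnot q) \land ((r \lor \lnot q) \to (\lnot p \to q))   — eliminate \to
≡ (\lnot (\lnot \lnot p \lor q) \lor r \lor \lnot q) \land ((r \lor \lnot q) \to (\lnot p \to q))   — eliminate \to
≡ (\lnot (\lnot \lnot p \lor q) \lor r \lor \lnot q) \land (\lnot (r \lor \lnot q) \lor (\lnot p \to q))   — eliminate \to
≡ (\lnot (\lnot \lnot p \lor q) \lor r \lor \lnot q) \land (\lnot (r \lor \lnot q) \lor \lnot \lnot p \lor q)   — eliminate \to
≡ ((\lnot \lnot \lnot p \land \lnot q) \lor r \lor \lnot q) \land (\lnot (r \lor \lnot q) \lor \lnot \lnot p \lor q)   — De Morgan
≡ ((\lnot p \land \lnot q) \lor r \lor \lnot q) \land (\lnot (r \lor \lnot q) \lor \lnot \lnot p \lor q)   — double negation
≡ ((\lnot p \land \lnot q) \lor r \lor \lnot q) \land ((\lnot r \land \lnot \lnot q) \lor \lnot \lnot p \lor q)   — De Morgan
≡ ((\lnot p \land \lnot q) \lor r \lor \lnot q) \land ((\lnot r \land q) \lor \lnot \lnot p \lor q)   — double negation
≡ ((\lnot p \land \lnot q) \lor r \lor \lnot q) \land ((\lnot r \land q) \lor p \lor q)   — double negation
≡ (\lnot p \lor r \lor \lnot q) \land (\lnot q \lor r \lor \lnot q) \land (\lnot r \lor p \lor q) \land (q \lor p \lor q)   — distribute \lor over \land
≡ (\lnot q \lor r) \land (q \lor p)   — simplify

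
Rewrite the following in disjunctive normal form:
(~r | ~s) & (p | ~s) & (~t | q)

(~r & p & ~t) | (~r & p & q) | (~s & ~t) | (~s & q)

(~r | ~s) & (p | ~s) & (~t | q)
= (~r & p & ~t) | (~r & p & q) | (~r & ~s & ~t) | (~r & ~s & q) | (~s & p & ~t) | (~s & p & q) | (~s & ~s & ~t) | (~s & ~s & q)   [distribute & over |]
= (~r & p & ~t) | (~r & p & q) | (~s & ~t) | (~s & q)   [simplify]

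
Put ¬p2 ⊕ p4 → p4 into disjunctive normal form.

p2 ∧ ¬p4 ∨ p4

¬p2 ⊕ p4 → p4
≡ ¬(¬p2 ⊕ p4) ∨ p4   — eliminate →
≡ ¬(¬p2 ∧ ¬p4 ∨ ¬¬p2 ∧ p4) ∨ p4   — expand ⊕
≡ ¬(¬p2 ∧ ¬p4) ∧ ¬(¬¬p2 ∧ p4) ∨ p4   — De Morgan
≡ (¬¬p2 ∨ ¬¬p4) ∧ ¬(¬¬p2 ∧ p4) ∨ p4   — De Morgan
≡ (p2 ∨ ¬¬p4) ∧ ¬(¬¬p2 ∧ p4) ∨ p4   — double negation
≡ (p2 ∨ p4) ∧ ¬(¬¬p2 ∧ p4) ∨ p4   — double negation
≡ (p2 ∨ p4) ∧ (¬¬¬p2 ∨ ¬p4) ∨ p4   — De Morgan
≡ (p2 ∨ p4) ∧ (¬p2 ∨ ¬p4) ∨ p4   — double negation
≡ p2 ∧ ¬p2 ∨ p2 ∧ ¬p4 ∨ p4 ∧ ¬p2 ∨ p4 ∧ ¬p4 ∨ p4   — distribute ∧ over ∨
≡ p2 ∧ ¬p4 ∨ p4   — simplify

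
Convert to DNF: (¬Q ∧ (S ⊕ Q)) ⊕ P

(¬Q ∧ S ∧ ¬P) ∨ (Q ∧ P) ∨ (¬S ∧ ¬Q ∧ P)

(¬Q ∧ (S ⊕ Q)) ⊕ P
≡ (¬Q ∧ (S ⊕ Q) ∧ ¬P) ∨ (¬(¬Q ∧ (S ⊕ Q)) ∧ P)   — expand ⊕
≡ (¬Q ∧ ((S ∧ ¬Q) ∨ (¬S ∧ Q)) ∧ ¬P) ∨ (¬(¬Q ∧ (S ⊕ Q)) ∧ P)   — expand ⊕
≡ (¬Q ∧ ((S ∧ ¬Q) ∨ (¬S ∧ Q)) ∧ ¬P) ∨ (¬(¬Q ∧ ((S ∧ ¬Q) ∨ (¬S ∧ Q))) ∧ P)   — expand ⊕
≡ (¬Q ∧ ((S ∧ ¬Q) ∨ (¬S ∧ Q)) ∧ ¬P) ∨ ((¬¬Q ∨ ¬((S ∧ ¬Q) ∨ (¬S ∧ Q))) ∧ P)   — De Morgan
≡ (¬Q ∧ ((S ∧ ¬Q) ∨ (¬S ∧ Q)) ∧ ¬P) ∨ ((Q ∨ ¬((S ∧ ¬Q) ∨ (¬S ∧ Q))) ∧ P)   — double negation
≡ (¬Q ∧ ((S ∧ ¬Q) ∨ (¬S ∧ Q)) ∧ ¬P) ∨ ((Q ∨ (¬(S ∧ ¬Q) ∧ ¬(¬S ∧ Q))) ∧ P)   — De Morgan
≡ (¬Q ∧ ((S ∧ ¬Q) ∨ (¬S ∧ Q)) ∧ ¬P) ∨ ((Q ∨ ((¬S ∨ ¬¬Q) ∧ ¬(¬S ∧ Q))) ∧ P)   — De Morgan
≡ (¬Q ∧ ((S ∧ ¬Q) ∨ (¬S ∧ Q)) ∧ ¬P) ∨ ((Q ∨ ((¬S ∨ Q) ∧ ¬(¬S ∧ Q))) ∧ P)   — double negation
≡ (¬Q ∧ ((S ∧ ¬Q) ∨ (¬S ∧ Q)) ∧ ¬P) ∨ ((Q ∨ ((¬S ∨ Q) ∧ (¬¬S ∨ ¬Q))) ∧ P)   — De Morgan
≡ (¬Q ∧ ((S ∧ ¬Q) ∨ (¬S ∧ Q)) ∧ ¬P) ∨ ((Q ∨ ((¬S ∨ Q) ∧ (S ∨ ¬Q))) ∧ P)   — double negation
≡ (¬Q ∧ S ∧ ¬Q ∧ ¬P) ∨ (¬Q ∧ ¬S ∧ Q ∧ ¬P) ∨ (Q ∧ P) ∨ (¬S ∧ S ∧ P) ∨ (¬S ∧ ¬Q ∧ P) ∨ (Q ∧ S ∧ P) ∨ (Q ∧ ¬Q ∧ P)   — distribute ∧ over ∨
≡ (¬Q ∧ S ∧ ¬P) ∨ (Q ∧ P) ∨ (¬S ∧ ¬Q ∧ P)   — simplify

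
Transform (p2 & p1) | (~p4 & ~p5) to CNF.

(p2 & p1) | (~p4 & ~p5)
= (p2 | ~p4) & (p2 | ~p5) & (p1 | ~p4) & (p1 | ~p5)   [distribute | over &]

(p2 | ~p4) & (p2 | ~p5) & (p1 | ~p4) & (p1 | ~p5)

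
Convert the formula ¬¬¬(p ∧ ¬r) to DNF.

¬p ∨ r

¬¬¬(p ∧ ¬r)
= ¬(p ∧ ¬r)   [double negation]
= ¬p ∨ ¬¬r   [De Morgan]
= ¬p ∨ r   [double negation]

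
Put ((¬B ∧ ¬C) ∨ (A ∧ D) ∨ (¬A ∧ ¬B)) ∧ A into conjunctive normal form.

(¬B ∨ D) ∧ (¬C ∨ D ∨ ¬A) ∧ A

((¬B ∧ ¬C) ∨ (A ∧ D) ∨ (¬A ∧ ¬B)) ∧ A
= (¬B ∨ A ∨ ¬A) ∧ (¬B ∨ A ∨ ¬B) ∧ (¬B ∨ D ∨ ¬A) ∧ (¬B ∨ D ∨ ¬B) ∧ (¬C ∨ A ∨ ¬A) ∧ (¬C ∨ A ∨ ¬B) ∧ (¬C ∨ D ∨ ¬A) ∧ (¬C ∨ D ∨ ¬B) ∧ A   [distribute ∨ over ∧]
= (¬B ∨ D) ∧ (¬C ∨ D ∨ ¬A) ∧ A   [simplify]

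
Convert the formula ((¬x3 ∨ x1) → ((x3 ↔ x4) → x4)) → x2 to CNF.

(¬x3 ∨ x1 ∨ x2) ∧ (¬x3 ∨ x4 ∨ x2) ∧ (¬x4 ∨ x2)

((¬x3 ∨ x1) → ((x3 ↔ x4) → x4)) → x2
≡ ¬((¬x3 ∨ x1) → ((x3 ↔ x4) → x4)) ∨ x2   (eliminate →)
≡ ¬(¬(¬x3 ∨ x1) ∨ ((x3 ↔ x4) → x4)) ∨ x2   (eliminate →)
≡ ¬(¬(¬x3 ∨ x1) ∨ ¬(x3 ↔ x4) ∨ x4) ∨ x2   (eliminate →)
≡ ¬(¬(¬x3 ∨ x1) ∨ ¬((x3 → x4) ∧ (x4 → x3)) ∨ x4) ∨ x2   (eliminate ↔)
≡ ¬(¬(¬x3 ∨ x1) ∨ ¬((¬x3 ∨ x4) ∧ (x4 → x3)) ∨ x4) ∨ x2   (eliminate →)
≡ ¬(¬(¬x3 ∨ x1) ∨ ¬((¬x3 ∨ x4) ∧ (¬x4 ∨ x3)) ∨ x4) ∨ x2   (eliminate →)
≡ (¬¬(¬x3 ∨ x1) ∧ ¬¬((¬x3 ∨ x4) ∧ (¬x4 ∨ x3)) ∧ ¬x4) ∨ x2   (De Morgan)
≡ ((¬x3 ∨ x1) ∧ ¬¬((¬x3 ∨ x4) ∧ (¬x4 ∨ x3)) ∧ ¬x4) ∨ x2   (double negation)
≡ ((¬x3 ∨ x1) ∧ (¬x3 ∨ x4) ∧ (¬x4 ∨ x3) ∧ ¬x4) ∨ x2   (double negation)
≡ (¬x3 ∨ x1 ∨ x2) ∧ (¬x3 ∨ x4 ∨ x2) ∧ (¬x4 ∨ x3 ∨ x2) ∧ (¬x4 ∨ x2)   (distribute ∨ over ∧)
≡ (¬x3 ∨ x1 ∨ x2) ∧ (¬x3 ∨ x4 ∨ x2) ∧ (¬x4 ∨ x2)   (simplify)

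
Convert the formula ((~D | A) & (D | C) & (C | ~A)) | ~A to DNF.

((~D | A) & (D | C) & (C | ~A)) | ~A
≡ (~D & D & C) | (~D & D & ~A) | (~D & C & C) | (~D & C & ~A) | (A & D & C) | (A & D & ~A) | (A & C & C) | (A & C & ~A) | ~A
≡ (~D & C) | (A & C) | ~A

(~D & C) | (A & C) | ~A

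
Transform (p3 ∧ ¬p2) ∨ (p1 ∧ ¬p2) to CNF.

(p3 ∧ ¬p2) ∨ (p1 ∧ ¬p2)
= (p3 ∨ p1) ∧ (p3 ∨ ¬p2) ∧ (¬p2 ∨ p1) ∧ (¬p2 ∨ ¬p2)   [distribute ∨ over ∧]
= (p3 ∨ p1) ∧ ¬p2   [simplify]

(p3 ∨ p1) ∧ ¬p2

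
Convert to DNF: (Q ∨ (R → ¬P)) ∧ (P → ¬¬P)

(Q ∨ (R → ¬P)) ∧ (P → ¬¬P)
⇔ (Q ∨ ¬R ∨ ¬P) ∧ (P → ¬¬P)   — eliminate →
⇔ (Q ∨ ¬R ∨ ¬P) ∧ (¬P ∨ ¬¬P)   — eliminate →
⇔ (Q ∨ ¬R ∨ ¬P) ∧ (¬P ∨ P)   — double negation
⇔ (Q ∧ ¬P) ∨ (Q ∧ P) ∨ (¬R ∧ ¬P) ∨ (¬R ∧ P) ∨ (¬P ∧ ¬P) ∨ (¬P ∧ P)   — distribute ∧ over ∨
⇔ (Q ∧ P) ∨ (¬R ∧ P) ∨ ¬P   — simplify

(Q ∧ P) ∨ (¬R ∧ P) ∨ ¬P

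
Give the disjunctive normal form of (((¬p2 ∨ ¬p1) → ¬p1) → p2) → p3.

(((¬p2 ∨ ¬p1) → ¬p1) → p2) → p3
≡ ¬(((¬p2 ∨ ¬p1) → ¬p1) → p2) ∨ p3   [eliminate →]
≡ ¬(¬((¬p2 ∨ ¬p1) → ¬p1) ∨ p2) ∨ p3   [eliminate →]
≡ ¬(¬(¬(¬p2 ∨ ¬p1) ∨ ¬p1) ∨ p2) ∨ p3   [eliminate →]
≡ (¬¬(¬(¬p2 ∨ ¬p1) ∨ ¬p1) ∧ ¬p2) ∨ p3   [De Morgan]
≡ ((¬(¬p2 ∨ ¬p1) ∨ ¬p1) ∧ ¬p2) ∨ p3   [double negation]
≡ (((¬¬p2 ∧ ¬¬p1) ∨ ¬p1) ∧ ¬p2) ∨ p3   [De Morgan]
≡ (((p2 ∧ ¬¬p1) ∨ ¬p1) ∧ ¬p2) ∨ p3   [double negation]
≡ (((p2 ∧ p1) ∨ ¬p1) ∧ ¬p2) ∨ p3   [double negation]
≡ (p2 ∧ p1 ∧ ¬p2) ∨ (¬p1 ∧ ¬p2) ∨ p3   [distribute ∧ over ∨]
≡ (¬p1 ∧ ¬p2) ∨ p3   [simplify]

(¬p1 ∧ ¬p2) ∨ p3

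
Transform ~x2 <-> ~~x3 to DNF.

~x2 <-> ~~x3
⇔ (~x2 -> ~~x3) & (~~x3 -> ~x2)   (eliminate <->)
⇔ (~~x2 | ~~x3) & (~~x3 -> ~x2)   (eliminate ->)
⇔ (~~x2 | ~~x3) & (~~~x3 | ~x2)   (eliminate ->)
⇔ (x2 | ~~x3) & (~~~x3 | ~x2)   (double negation)
⇔ (x2 | x3) & (~~~x3 | ~x2)   (double negation)
⇔ (x2 | x3) & (~x3 | ~x2)   (double negation)
⇔ (x2 & ~x3) | (x2 & ~x2) | (x3 & ~x3) | (x3 & ~x2)   (distribute & over |)
⇔ (x2 & ~x3) | (x3 & ~x2)   (simplify)

(x2 & ~x3) | (x3 & ~x2)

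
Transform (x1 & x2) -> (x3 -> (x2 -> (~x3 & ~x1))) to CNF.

(x1 & x2) -> (x3 -> (x2 -> (~x3 & ~x1)))
⇔ ~(x1 & x2) | (x3 -> (x2 -> (~x3 & ~x1)))   [eliminate ->]
⇔ ~(x1 & x2) | ~x3 | (x2 -> (~x3 & ~x1))   [eliminate ->]
⇔ ~(x1 & x2) | ~x3 | ~x2 | (~x3 & ~x1)   [eliminate ->]
⇔ ~x1 | ~x2 | ~x3 | ~x2 | (~x3 & ~x1)   [De Morgan]
⇔ (~x1 | ~x2 | ~x3 | ~x2 | ~x3) & (~x1 | ~x2 | ~x3 | ~x2 | ~x1)   [distribute | over &]
⇔ ~x1 | ~x2 | ~x3   [simplify]

~x1 | ~x2 | ~x3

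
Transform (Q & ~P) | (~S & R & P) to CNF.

(Q & ~P) | (~S & R & P)
≡ (Q | ~S) & (Q | R) & (Q | P) & (~P | ~S) & (~P | R) & (~P | P)   — distribute | over &
≡ (Q | ~S) & (Q | R) & (Q | P) & (~P | ~S) & (~P | R)   — simplify

(Q | ~S) & (Q | R) & (Q | P) & (~P | ~S) & (~P | R)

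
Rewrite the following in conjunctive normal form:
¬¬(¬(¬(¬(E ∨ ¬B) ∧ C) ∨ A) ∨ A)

(¬E ∨ A) ∧ (B ∨ A) ∧ (C ∨ A)

¬¬(¬(¬(¬(E ∨ ¬B) ∧ C) ∨ A) ∨ A)
= ¬(¬(¬(E ∨ ¬B) ∧ C) ∨ A) ∨ A   (double negation)
= (¬¬(¬(E ∨ ¬B) ∧ C) ∧ ¬A) ∨ A   (De Morgan)
= (¬(E ∨ ¬B) ∧ C ∧ ¬A) ∨ A   (double negation)
= (¬E ∧ ¬¬B ∧ C ∧ ¬A) ∨ A   (De Morgan)
= (¬E ∧ B ∧ C ∧ ¬A) ∨ A   (double negation)
= (¬E ∨ A) ∧ (B ∨ A) ∧ (C ∨ A) ∧ (¬A ∨ A)   (distribute ∨ over ∧)
= (¬E ∨ A) ∧ (B ∨ A) ∧ (C ∨ A)   (simplify)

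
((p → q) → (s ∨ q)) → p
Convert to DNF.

((p → q) → (s ∨ q)) → p
⇔ ¬((p → q) → (s ∨ q)) ∨ p
⇔ ¬(¬(p → q) ∨ s ∨ q) ∨ p
⇔ ¬(¬(¬p ∨ q) ∨ s ∨ q) ∨ p
⇔ (¬¬(¬p ∨ q) ∧ ¬s ∧ ¬q) ∨ p
⇔ ((¬p ∨ q) ∧ ¬s ∧ ¬q) ∨ p
⇔ (¬p ∧ ¬s ∧ ¬q) ∨ (q ∧ ¬s ∧ ¬q) ∨ p
⇔ (¬p ∧ ¬s ∧ ¬q) ∨ p

(¬p ∧ ¬s ∧ ¬q) ∨ p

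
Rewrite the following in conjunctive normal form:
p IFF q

p IFF q
≡ (p IMPLIES q) AND (q IMPLIES p)
≡ (NOT p OR q) AND (q IMPLIES p)
≡ (NOT p OR q) AND (NOT q OR p)

(NOT p OR q) AND (NOT q OR p)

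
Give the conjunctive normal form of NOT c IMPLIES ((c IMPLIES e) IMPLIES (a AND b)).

NOT c IMPLIES ((c IMPLIES e) IMPLIES (a AND b))
≡ NOT NOT c OR ((c IMPLIES e) IMPLIES (a AND b))   [eliminate IMPLIES]
≡ NOT NOT c OR NOT (c IMPLIES e) OR (a AND b)   [eliminate IMPLIES]
≡ NOT NOT c OR NOT (NOT c OR e) OR (a AND b)   [eliminate IMPLIES]
≡ c OR NOT (NOT c OR e) OR (a AND b)   [double negation]
≡ c OR (NOT NOT c AND NOT e) OR (a AND b)   [De Morgan]
≡ c OR (c AND NOT e) OR (a AND b)   [double negation]
≡ (c OR c OR a) AND (c OR c OR b) AND (c OR NOT e OR a) AND (c OR NOT e OR b)   [distribute OR over AND]
≡ (c OR a) AND (c OR b)   [simplify]

(c OR a) AND (c OR b)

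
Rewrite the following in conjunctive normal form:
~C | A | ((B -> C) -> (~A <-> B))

~C | A | B

~C | A | ((B -> C) -> (~A <-> B))
= ~C | A | ~(B -> C) | (~A <-> B)   [eliminate ->]
= ~C | A | ~(~B | C) | (~A <-> B)   [eliminate ->]
= ~C | A | ~(~B | C) | ((~A -> B) & (B -> ~A))   [eliminate <->]
= ~C | A | ~(~B | C) | ((~~A | B) & (B -> ~A))   [eliminate ->]
= ~C | A | ~(~B | C) | ((~~A | B) & (~B | ~A))   [eliminate ->]
= ~C | A | (~~B & ~C) | ((~~A | B) & (~B | ~A))   [De Morgan]
= ~C | A | (B & ~C) | ((~~A | B) & (~B | ~A))   [double negation]
= ~C | A | (B & ~C) | ((A | B) & (~B | ~A))   [double negation]
= (~C | A | B | A | B) & (~C | A | B | ~B | ~A) & (~C | A | ~C | A | B) & (~C | A | ~C | ~B | ~A)   [distribute | over &]
= ~C | A | B   [simplify]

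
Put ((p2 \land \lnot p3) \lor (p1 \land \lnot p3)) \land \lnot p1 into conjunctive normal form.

((p2 \land \lnot p3) \lor (p1 \land \lnot p3)) \land \lnot p1
⇔ (p2 \lor p1) \land (p2 \lor \lnot p3) \land (\lnot p3 \lor p1) \land (\lnot p3 \lor \lnot p3) \land \lnot p1   [distribute \lor over \land]
⇔ (p2 \lor p1) \land \lnot p3 \land \lnot p1   [simplify]

(p2 \lor p1) \land \lnot p3 \land \lnot p1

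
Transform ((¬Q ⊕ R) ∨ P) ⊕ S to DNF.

¬Q ∧ ¬R ∧ ¬S ∨ Q ∧ R ∧ ¬S ∨ P ∧ ¬S ∨ Q ∧ ¬R ∧ ¬P ∧ S ∨ R ∧ ¬Q ∧ ¬P ∧ S

((¬Q ⊕ R) ∨ P) ⊕ S
= ((¬Q ⊕ R) ∨ P) ∧ ¬S ∨ ¬((¬Q ⊕ R) ∨ P) ∧ S   (expand ⊕)
= (¬Q ∧ ¬R ∨ ¬¬Q ∧ R ∨ P) ∧ ¬S ∨ ¬((¬Q ⊕ R) ∨ P) ∧ S   (expand ⊕)
= (¬Q ∧ ¬R ∨ ¬¬Q ∧ R ∨ P) ∧ ¬S ∨ ¬(¬Q ∧ ¬R ∨ ¬¬Q ∧ R ∨ P) ∧ S   (expand ⊕)
= (¬Q ∧ ¬R ∨ Q ∧ R ∨ P) ∧ ¬S ∨ ¬(¬Q ∧ ¬R ∨ ¬¬Q ∧ R ∨ P) ∧ S   (double negation)
= (¬Q ∧ ¬R ∨ Q ∧ R ∨ P) ∧ ¬S ∨ ¬(¬Q ∧ ¬R) ∧ ¬(¬¬Q ∧ R) ∧ ¬P ∧ S   (De Morgan)
= (¬Q ∧ ¬R ∨ Q ∧ R ∨ P) ∧ ¬S ∨ (¬¬Q ∨ ¬¬R) ∧ ¬(¬¬Q ∧ R) ∧ ¬P ∧ S   (De Morgan)
= (¬Q ∧ ¬R ∨ Q ∧ R ∨ P) ∧ ¬S ∨ (Q ∨ ¬¬R) ∧ ¬(¬¬Q ∧ R) ∧ ¬P ∧ S   (double negation)
= (¬Q ∧ ¬R ∨ Q ∧ R ∨ P) ∧ ¬S ∨ (Q ∨ R) ∧ ¬(¬¬Q ∧ R) ∧ ¬P ∧ S   (double negation)
= (¬Q ∧ ¬R ∨ Q ∧ R ∨ P) ∧ ¬S ∨ (Q ∨ R) ∧ (¬¬¬Q ∨ ¬R) ∧ ¬P ∧ S   (De Morgan)
= (¬Q ∧ ¬R ∨ Q ∧ R ∨ P) ∧ ¬S ∨ (Q ∨ R) ∧ (¬Q ∨ ¬R) ∧ ¬P ∧ S   (double negation)
= ¬Q ∧ ¬R ∧ ¬S ∨ Q ∧ R ∧ ¬S ∨ P ∧ ¬S ∨ Q ∧ ¬Q ∧ ¬P ∧ S ∨ Q ∧ ¬R ∧ ¬P ∧ S ∨ R ∧ ¬Q ∧ ¬P ∧ S ∨ R ∧ ¬R ∧ ¬P ∧ S   (distribute ∧ over ∨)
= ¬Q ∧ ¬R ∧ ¬S ∨ Q ∧ R ∧ ¬S ∨ P ∧ ¬S ∨ Q ∧ ¬R ∧ ¬P ∧ S ∨ R ∧ ¬Q ∧ ¬P ∧ S   (simplify)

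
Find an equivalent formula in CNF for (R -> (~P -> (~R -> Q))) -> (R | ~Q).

(R -> (~P -> (~R -> Q))) -> (R | ~Q)
⇔ ~(R -> (~P -> (~R -> Q))) | R | ~Q   — eliminate ->
⇔ ~(~R | (~P -> (~R -> Q))) | R | ~Q   — eliminate ->
⇔ ~(~R | ~~P | (~R -> Q)) | R | ~Q   — eliminate ->
⇔ ~(~R | ~~P | ~~R | Q) | R | ~Q   — eliminate ->
⇔ (~~R & ~~~P & ~~~R & ~Q) | R | ~Q   — De Morgan
⇔ (R & ~~~P & ~~~R & ~Q) | R | ~Q   — double negation
⇔ (R & ~P & ~~~R & ~Q) | R | ~Q   — double negation
⇔ (R & ~P & ~R & ~Q) | R | ~Q   — double negation
⇔ (R | R | ~Q) & (~P | R | ~Q) & (~R | R | ~Q) & (~Q | R | ~Q)   — distribute | over &
⇔ R | ~Q   — simplify

R | ~Q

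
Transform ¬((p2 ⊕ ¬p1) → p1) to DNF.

¬((p2 ⊕ ¬p1) → p1)
≡ ¬(¬(p2 ⊕ ¬p1) ∨ p1)   [eliminate →]
≡ ¬(¬((p2 ∧ ¬¬p1) ∨ (¬p2 ∧ ¬p1)) ∨ p1)   [expand ⊕]
≡ ¬¬((p2 ∧ ¬¬p1) ∨ (¬p2 ∧ ¬p1)) ∧ ¬p1   [De Morgan]
≡ ((p2 ∧ ¬¬p1) ∨ (¬p2 ∧ ¬p1)) ∧ ¬p1   [double negation]
≡ ((p2 ∧ p1) ∨ (¬p2 ∧ ¬p1)) ∧ ¬p1   [double negation]
≡ (p2 ∧ p1 ∧ ¬p1) ∨ (¬p2 ∧ ¬p1 ∧ ¬p1)   [distribute ∧ over ∨]
≡ ¬p2 ∧ ¬p1   [simplify]

¬p2 ∧ ¬p1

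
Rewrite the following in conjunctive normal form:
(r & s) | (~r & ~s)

(r & s) | (~r & ~s)
= (r | ~r) & (r | ~s) & (s | ~r) & (s | ~s)   [distribute | over &]
= (r | ~s) & (s | ~r)   [simplify]

(r | ~s) & (s | ~r)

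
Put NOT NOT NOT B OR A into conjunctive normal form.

NOT NOT NOT B OR A
= NOT B OR A   [double negation]

NOT B OR A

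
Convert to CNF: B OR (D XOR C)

(B OR D OR C) AND (B OR NOT D OR NOT C)

B OR (D XOR C)
≡ B OR ((D OR C) AND NOT (D AND C))   [expand XOR]
≡ B OR ((D OR C) AND (NOT D OR NOT C))   [De Morgan]
≡ (B OR D OR C) AND (B OR NOT D OR NOT C)   [distribute OR over AND]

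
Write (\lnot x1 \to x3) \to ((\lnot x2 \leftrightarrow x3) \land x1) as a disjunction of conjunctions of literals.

(\lnot x1 \land \lnot x3) \lor (x2 \land \lnot x3 \land x1) \lor (x3 \land \lnot x2 \land x1)

(\lnot x1 \to x3) \to ((\lnot x2 \leftrightarrow x3) \land x1)
≡ \lnot (\lnot x1 \to x3) \lor ((\lnot x2 \leftrightarrow x3) \land x1)   — eliminate \to
≡ \lnot (\lnot \lnot x1 \lor x3) \lor ((\lnot x2 \leftrightarrow x3) \land x1)   — eliminate \to
≡ \lnot (\lnot \lnot x1 \lor x3) \lor ((\lnot x2 \to x3) \land (x3 \to \lnot x2) \land x1)   — eliminate \leftrightarrow
≡ \lnot (\lnot \lnot x1 \lor x3) \lor ((\lnot \lnot x2 \lor x3) \land (x3 \to \lnot x2) \land x1)   — eliminate \to
≡ \lnot (\lnot \lnot x1 \lor x3) \lor ((\lnot \lnot x2 \lor x3) \land (\lnot x3 \lor \lnot x2) \land x1)   — eliminate \to
≡ (\lnot \lnot \lnot x1 \land \lnot x3) \lor ((\lnot \lnot x2 \lor x3) \land (\lnot x3 \lor \lnot x2) \land x1)   — De Morgan
≡ (\lnot x1 \land \lnot x3) \lor ((\lnot \lnot x2 \lor x3) \land (\lnot x3 \lor \lnot x2) \land x1)   — double negation
≡ (\lnot x1 \land \lnot x3) \lor ((x2 \lor x3) \land (\lnot x3 \lor \lnot x2) \land x1)   — double negation
≡ (\lnot x1 \land \lnot x3) \lor (x2 \land \lnot x3 \land x1) \lor (x2 \land \lnot x2 \land x1) \lor (x3 \land \lnot x3 \land x1) \lor (x3 \land \lnot x2 \land x1)   — distribute \land over \lor
≡ (\lnot x1 \land \lnot x3) \lor (x2 \land \lnot x3 \land x1) \lor (x3 \land \lnot x2 \land x1)   — simplify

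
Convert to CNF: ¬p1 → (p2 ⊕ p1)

¬p1 → (p2 ⊕ p1)
≡ ¬¬p1 ∨ (p2 ⊕ p1)
≡ ¬¬p1 ∨ ((p2 ∨ p1) ∧ ¬(p2 ∧ p1))
≡ p1 ∨ ((p2 ∨ p1) ∧ ¬(p2 ∧ p1))
≡ p1 ∨ ((p2 ∨ p1) ∧ (¬p2 ∨ ¬p1))
≡ (p1 ∨ p2 ∨ p1) ∧ (p1 ∨ ¬p2 ∨ ¬p1)
≡ p1 ∨ p2

p1 ∨ p2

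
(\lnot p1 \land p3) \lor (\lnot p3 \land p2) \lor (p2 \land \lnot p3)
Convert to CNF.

(\lnot p1 \land p3) \lor (\lnot p3 \land p2) \lor (p2 \land \lnot p3)
⇔ (\lnot p1 \lor \lnot p3 \lor p2) \land (\lnot p1 \lor \lnot p3 \lor \lnot p3) \land (\lnot p1 \lor p2 \lor p2) \land (\lnot p1 \lor p2 \lor \lnot p3) \land (p3 \lor \lnot p3 \lor p2) \land (p3 \lor \lnot p3 \lor \lnot p3) \land (p3 \lor p2 \lor p2) \land (p3 \lor p2 \lor \lnot p3)   (distribute \lor over \land)
⇔ (\lnot p1 \lor \lnot p3) \land (\lnot p1 \lor p2) \land (p3 \lor p2)   (simplify)

(\lnot p1 \lor \lnot p3) \land (\lnot p1 \lor p2) \land (p3 \lor p2)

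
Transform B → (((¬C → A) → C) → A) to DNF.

¬B ∨ A

B → (((¬C → A) → C) → A)
⇔ ¬B ∨ (((¬C → A) → C) → A)   — eliminate →
⇔ ¬B ∨ ¬((¬C → A) → C) ∨ A   — eliminate →
⇔ ¬B ∨ ¬(¬(¬C → A) ∨ C) ∨ A   — eliminate →
⇔ ¬B ∨ ¬(¬(¬¬C ∨ A) ∨ C) ∨ A   — eliminate →
⇔ ¬B ∨ (¬¬(¬¬C ∨ A) ∧ ¬C) ∨ A   — De Morgan
⇔ ¬B ∨ ((¬¬C ∨ A) ∧ ¬C) ∨ A   — double negation
⇔ ¬B ∨ ((C ∨ A) ∧ ¬C) ∨ A   — double negation
⇔ ¬B ∨ (C ∧ ¬C) ∨ (A ∧ ¬C) ∨ A   — distribute ∧ over ∨
⇔ ¬B ∨ A   — simplify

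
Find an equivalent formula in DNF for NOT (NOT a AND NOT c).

NOT (NOT a AND NOT c)
= NOT NOT a OR NOT NOT c   [De Morgan]
= a OR NOT NOT c   [double negation]
= a OR c   [double negation]

a OR c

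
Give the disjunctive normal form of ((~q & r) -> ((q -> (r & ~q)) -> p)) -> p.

(~q & r & ~p) | p

((~q & r) -> ((q -> (r & ~q)) -> p)) -> p
≡ ~((~q & r) -> ((q -> (r & ~q)) -> p)) | p   [eliminate ->]
≡ ~(~(~q & r) | ((q -> (r & ~q)) -> p)) | p   [eliminate ->]
≡ ~(~(~q & r) | ~(q -> (r & ~q)) | p) | p   [eliminate ->]
≡ ~(~(~q & r) | ~(~q | (r & ~q)) | p) | p   [eliminate ->]
≡ (~~(~q & r) & ~~(~q | (r & ~q)) & ~p) | p   [De Morgan]
≡ (~q & r & ~~(~q | (r & ~q)) & ~p) | p   [double negation]
≡ (~q & r & (~q | (r & ~q)) & ~p) | p   [double negation]
≡ (~q & r & ~q & ~p) | (~q & r & r & ~q & ~p) | p   [distribute & over |]
≡ (~q & r & ~p) | p   [simplify]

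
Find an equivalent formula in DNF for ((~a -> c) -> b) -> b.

(a & ~b) | (c & ~b) | b

((~a -> c) -> b) -> b
≡ ~((~a -> c) -> b) | b   — eliminate ->
≡ ~(~(~a -> c) | b) | b   — eliminate ->
≡ ~(~(~~a | c) | b) | b   — eliminate ->
≡ (~~(~~a | c) & ~b) | b   — De Morgan
≡ ((~~a | c) & ~b) | b   — double negation
≡ ((a | c) & ~b) | b   — double negation
≡ (a & ~b) | (c & ~b) | b   — distribute & over |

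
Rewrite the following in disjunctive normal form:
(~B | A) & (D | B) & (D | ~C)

(~B & D) | (A & D) | (A & B & ~C)

(~B | A) & (D | B) & (D | ~C)
= (~B & D & D) | (~B & D & ~C) | (~B & B & D) | (~B & B & ~C) | (A & D & D) | (A & D & ~C) | (A & B & D) | (A & B & ~C)   (distribute & over |)
= (~B & D) | (A & D) | (A & B & ~C)   (simplify)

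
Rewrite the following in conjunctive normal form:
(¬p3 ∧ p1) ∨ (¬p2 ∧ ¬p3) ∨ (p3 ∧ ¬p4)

(¬p3 ∨ ¬p4) ∧ (p1 ∨ ¬p2 ∨ p3) ∧ (p1 ∨ ¬p2 ∨ ¬p4)

(¬p3 ∧ p1) ∨ (¬p2 ∧ ¬p3) ∨ (p3 ∧ ¬p4)
≡ (¬p3 ∨ ¬p2 ∨ p3) ∧ (¬p3 ∨ ¬p2 ∨ ¬p4) ∧ (¬p3 ∨ ¬p3 ∨ p3) ∧ (¬p3 ∨ ¬p3 ∨ ¬p4) ∧ (p1 ∨ ¬p2 ∨ p3) ∧ (p1 ∨ ¬p2 ∨ ¬p4) ∧ (p1 ∨ ¬p3 ∨ p3) ∧ (p1 ∨ ¬p3 ∨ ¬p4)   (distribute ∨ over ∧)
≡ (¬p3 ∨ ¬p4) ∧ (p1 ∨ ¬p2 ∨ p3) ∧ (p1 ∨ ¬p2 ∨ ¬p4)   (simplify)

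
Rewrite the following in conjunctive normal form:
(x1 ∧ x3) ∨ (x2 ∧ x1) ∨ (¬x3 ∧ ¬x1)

(x1 ∨ ¬x3) ∧ (x3 ∨ x2 ∨ ¬x1)

(x1 ∧ x3) ∨ (x2 ∧ x1) ∨ (¬x3 ∧ ¬x1)
≡ (x1 ∨ x2 ∨ ¬x3) ∧ (x1 ∨ x2 ∨ ¬x1) ∧ (x1 ∨ x1 ∨ ¬x3) ∧ (x1 ∨ x1 ∨ ¬x1) ∧ (x3 ∨ x2 ∨ ¬x3) ∧ (x3 ∨ x2 ∨ ¬x1) ∧ (x3 ∨ x1 ∨ ¬x3) ∧ (x3 ∨ x1 ∨ ¬x1)   [distribute ∨ over ∧]
≡ (x1 ∨ ¬x3) ∧ (x3 ∨ x2 ∨ ¬x1)   [simplify]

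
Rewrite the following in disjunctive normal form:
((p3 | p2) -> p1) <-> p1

(p3 & ~p1) | (p2 & ~p1) | p1

((p3 | p2) -> p1) <-> p1
= (((p3 | p2) -> p1) -> p1) & (p1 -> ((p3 | p2) -> p1))   — eliminate <->
= (~((p3 | p2) -> p1) | p1) & (p1 -> ((p3 | p2) -> p1))   — eliminate ->
= (~(~(p3 | p2) | p1) | p1) & (p1 -> ((p3 | p2) -> p1))   — eliminate ->
= (~(~(p3 | p2) | p1) | p1) & (~p1 | ((p3 | p2) -> p1))   — eliminate ->
= (~(~(p3 | p2) | p1) | p1) & (~p1 | ~(p3 | p2) | p1)   — eliminate ->
= ((~~(p3 | p2) & ~p1) | p1) & (~p1 | ~(p3 | p2) | p1)   — De Morgan
= (((p3 | p2) & ~p1) | p1) & (~p1 | ~(p3 | p2) | p1)   — double negation
= (((p3 | p2) & ~p1) | p1) & (~p1 | (~p3 & ~p2) | p1)   — De Morgan
= (p3 & ~p1 & ~p1) | (p3 & ~p1 & ~p3 & ~p2) | (p3 & ~p1 & p1) | (p2 & ~p1 & ~p1) | (p2 & ~p1 & ~p3 & ~p2) | (p2 & ~p1 & p1) | (p1 & ~p1) | (p1 & ~p3 & ~p2) | (p1 & p1)   — distribute & over |
= (p3 & ~p1) | (p2 & ~p1) | p1   — simplify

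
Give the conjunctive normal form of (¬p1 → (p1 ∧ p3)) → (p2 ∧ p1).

(¬p1 → (p1 ∧ p3)) → (p2 ∧ p1)
≡ ¬(¬p1 → (p1 ∧ p3)) ∨ (p2 ∧ p1)   (eliminate →)
≡ ¬(¬¬p1 ∨ (p1 ∧ p3)) ∨ (p2 ∧ p1)   (eliminate →)
≡ (¬¬¬p1 ∧ ¬(p1 ∧ p3)) ∨ (p2 ∧ p1)   (De Morgan)
≡ (¬p1 ∧ ¬(p1 ∧ p3)) ∨ (p2 ∧ p1)   (double negation)
≡ (¬p1 ∧ (¬p1 ∨ ¬p3)) ∨ (p2 ∧ p1)   (De Morgan)
≡ (¬p1 ∨ p2) ∧ (¬p1 ∨ p1) ∧ (¬p1 ∨ ¬p3 ∨ p2) ∧ (¬p1 ∨ ¬p3 ∨ p1)   (distribute ∨ over ∧)
≡ ¬p1 ∨ p2   (simplify)

¬p1 ∨ p2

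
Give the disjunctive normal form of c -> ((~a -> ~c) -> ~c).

c -> ((~a -> ~c) -> ~c)
⇔ ~c | ((~a -> ~c) -> ~c)   — eliminate ->
⇔ ~c | ~(~a -> ~c) | ~c   — eliminate ->
⇔ ~c | ~(~~a | ~c) | ~c   — eliminate ->
⇔ ~c | (~~~a & ~~c) | ~c   — De Morgan
⇔ ~c | (~a & ~~c) | ~c   — double negation
⇔ ~c | (~a & c) | ~c   — double negation
⇔ ~c | (~a & c)   — simplify

~c | (~a & c)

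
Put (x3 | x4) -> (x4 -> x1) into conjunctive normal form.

(x3 | x4) -> (x4 -> x1)
= ~(x3 | x4) | (x4 -> x1)   [eliminate ->]
= ~(x3 | x4) | ~x4 | x1   [eliminate ->]
= (~x3 & ~x4) | ~x4 | x1   [De Morgan]
= (~x3 | ~x4 | x1) & (~x4 | ~x4 | x1)   [distribute | over &]
= ~x4 | x1   [simplify]

~x4 | x1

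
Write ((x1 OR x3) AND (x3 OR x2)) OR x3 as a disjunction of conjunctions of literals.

(x1 AND x2) OR x3

((x1 OR x3) AND (x3 OR x2)) OR x3
≡ (x1 AND x3) OR (x1 AND x2) OR (x3 AND x3) OR (x3 AND x2) OR x3   — distribute AND over OR
≡ (x1 AND x2) OR x3   — simplify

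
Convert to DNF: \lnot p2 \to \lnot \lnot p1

p2 \lor p1

\lnot p2 \to \lnot \lnot p1
= \lnot \lnot p2 \lor \lnot \lnot p1   [eliminate \to]
= p2 \lor \lnot \lnot p1   [double negation]
= p2 \lor p1   [double negation]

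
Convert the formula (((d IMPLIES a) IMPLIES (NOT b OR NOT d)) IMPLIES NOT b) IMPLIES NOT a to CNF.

(((d IMPLIES a) IMPLIES (NOT b OR NOT d)) IMPLIES NOT b) IMPLIES NOT a
= NOT (((d IMPLIES a) IMPLIES (NOT b OR NOT d)) IMPLIES NOT b) OR NOT a
= NOT (NOT ((d IMPLIES a) IMPLIES (NOT b OR NOT d)) OR NOT b) OR NOT a
= NOT (NOT (NOT (d IMPLIES a) OR NOT b OR NOT d) OR NOT b) OR NOT a
= NOT (NOT (NOT (NOT d OR a) OR NOT b OR NOT d) OR NOT b) OR NOT a
= (NOT NOT (NOT (NOT d OR a) OR NOT b OR NOT d) AND NOT NOT b) OR NOT a
= ((NOT (NOT d OR a) OR NOT b OR NOT d) AND NOT NOT b) OR NOT a
= (((NOT NOT d AND NOT a) OR NOT b OR NOT d) AND NOT NOT b) OR NOT a
= (((d AND NOT a) OR NOT b OR NOT d) AND NOT NOT b) OR NOT a
= (((d AND NOT a) OR NOT b OR NOT d) AND b) OR NOT a
= (d OR NOT b OR NOT d OR NOT a) AND (NOT a OR NOT b OR NOT d OR NOT a) AND (b OR NOT a)
= (NOT a OR NOT b OR NOT d) AND (b OR NOT a)

(NOT a OR NOT b OR NOT d) AND (b OR NOT a)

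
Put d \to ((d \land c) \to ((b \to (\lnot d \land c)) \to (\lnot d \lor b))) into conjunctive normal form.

\lnot d \lor \lnot c \lor b

d \to ((d \land c) \to ((b \to (\lnot d \land c)) \to (\lnot d \lor b)))
≡ \lnot d \lor ((d \land c) \to ((b \to (\lnot d \land c)) \to (\lnot d \lor b)))   — eliminate \to
≡ \lnot d \lor \lnot (d \land c) \lor ((b \to (\lnot d \land c)) \to (\lnot d \lor b))   — eliminate \to
≡ \lnot d \lor \lnot (d \land c) \lor \lnot (b \to (\lnot d \land c)) \lor \lnot d \lor b   — eliminate \to
≡ \lnot d \lor \lnot (d \land c) \lor \lnot (\lnot b \lor (\lnot d \land c)) \lor \lnot d \lor b   — eliminate \to
≡ \lnot d \lor \lnot d \lor \lnot c \lor \lnot (\lnot b \lor (\lnot d \land c)) \lor \lnot d \lor b   — De Morgan
≡ \lnot d \lor \lnot d \lor \lnot c \lor (\lnot \lnot b \land \lnot (\lnot d \land c)) \lor \lnot d \lor b   — De Morgan
≡ \lnot d \lor \lnot d \lor \lnot c \lor (b \land \lnot (\lnot d \land c)) \lor \lnot d \lor b   — double negation
≡ \lnot d \lor \lnot d \lor \lnot c \lor (b \land (\lnot \lnot d \lor \lnot c)) \lor \lnot d \lor b   — De Morgan
≡ \lnot d \lor \lnot d \lor \lnot c \lor (b \land (d \lor \lnot c)) \lor \lnot d \lor b   — double negation
≡ (\lnot d \lor \lnot d \lor \lnot c \lor b \lor \lnot d \lor b) \land (\lnot d \lor \lnot d \lor \lnot c \lor d \lor \lnot c \lor \lnot d \lor b)   — distribute \lor over \land
≡ \lnot d \lor \lnot c \lor b   — simplify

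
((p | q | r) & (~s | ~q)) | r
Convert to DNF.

(p & ~s) | (p & ~q) | (q & ~s) | r

((p | q | r) & (~s | ~q)) | r
≡ (p & ~s) | (p & ~q) | (q & ~s) | (q & ~q) | (r & ~s) | (r & ~q) | r   — distribute & over |
≡ (p & ~s) | (p & ~q) | (q & ~s) | r   — simplify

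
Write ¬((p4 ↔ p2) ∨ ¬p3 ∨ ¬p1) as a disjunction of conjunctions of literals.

(p4 ∧ ¬p2 ∧ p3 ∧ p1) ∨ (p2 ∧ ¬p4 ∧ p3 ∧ p1)

¬((p4 ↔ p2) ∨ ¬p3 ∨ ¬p1)
= ¬(((p4 → p2) ∧ (p2 → p4)) ∨ ¬p3 ∨ ¬p1)   (eliminate ↔)
= ¬(((¬p4 ∨ p2) ∧ (p2 → p4)) ∨ ¬p3 ∨ ¬p1)   (eliminate →)
= ¬(((¬p4 ∨ p2) ∧ (¬p2 ∨ p4)) ∨ ¬p3 ∨ ¬p1)   (eliminate →)
= ¬((¬p4 ∨ p2) ∧ (¬p2 ∨ p4)) ∧ ¬¬p3 ∧ ¬¬p1   (De Morgan)
= (¬(¬p4 ∨ p2) ∨ ¬(¬p2 ∨ p4)) ∧ ¬¬p3 ∧ ¬¬p1   (De Morgan)
= ((¬¬p4 ∧ ¬p2) ∨ ¬(¬p2 ∨ p4)) ∧ ¬¬p3 ∧ ¬¬p1   (De Morgan)
= ((p4 ∧ ¬p2) ∨ ¬(¬p2 ∨ p4)) ∧ ¬¬p3 ∧ ¬¬p1   (double negation)
= ((p4 ∧ ¬p2) ∨ (¬¬p2 ∧ ¬p4)) ∧ ¬¬p3 ∧ ¬¬p1   (De Morgan)
= ((p4 ∧ ¬p2) ∨ (p2 ∧ ¬p4)) ∧ ¬¬p3 ∧ ¬¬p1   (double negation)
= ((p4 ∧ ¬p2) ∨ (p2 ∧ ¬p4)) ∧ p3 ∧ ¬¬p1   (double negation)
= ((p4 ∧ ¬p2) ∨ (p2 ∧ ¬p4)) ∧ p3 ∧ p1   (double negation)
= (p4 ∧ ¬p2 ∧ p3 ∧ p1) ∨ (p2 ∧ ¬p4 ∧ p3 ∧ p1)   (distribute ∧ over ∨)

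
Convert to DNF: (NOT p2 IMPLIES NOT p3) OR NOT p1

(NOT p2 IMPLIES NOT p3) OR NOT p1
≡ NOT NOT p2 OR NOT p3 OR NOT p1   — eliminate IMPLIES
≡ p2 OR NOT p3 OR NOT p1   — double negation

p2 OR NOT p3 OR NOT p1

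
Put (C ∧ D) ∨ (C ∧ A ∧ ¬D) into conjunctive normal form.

C ∧ (D ∨ A)

(C ∧ D) ∨ (C ∧ A ∧ ¬D)
= (C ∨ C) ∧ (C ∨ A) ∧ (C ∨ ¬D) ∧ (D ∨ C) ∧ (D ∨ A) ∧ (D ∨ ¬D)
= C ∧ (D ∨ A)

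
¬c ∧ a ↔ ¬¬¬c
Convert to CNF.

¬c ∧ a ↔ ¬¬¬c
⇔ (¬c ∧ a → ¬¬¬c) ∧ (¬¬¬c → ¬c ∧ a)
⇔ (¬(¬c ∧ a) ∨ ¬¬¬c) ∧ (¬¬¬c → ¬c ∧ a)
⇔ (¬(¬c ∧ a) ∨ ¬¬¬c) ∧ (¬¬¬¬c ∨ ¬c ∧ a)
⇔ (¬¬c ∨ ¬a ∨ ¬¬¬c) ∧ (¬¬¬¬c ∨ ¬c ∧ a)
⇔ (c ∨ ¬a ∨ ¬¬¬c) ∧ (¬¬¬¬c ∨ ¬c ∧ a)
⇔ (c ∨ ¬a ∨ ¬c) ∧ (¬¬¬¬c ∨ ¬c ∧ a)
⇔ (c ∨ ¬a ∨ ¬c) ∧ (¬¬c ∨ ¬c ∧ a)
⇔ (c ∨ ¬a ∨ ¬c) ∧ (c ∨ ¬c ∧ a)
⇔ (c ∨ ¬a ∨ ¬c) ∧ (c ∨ ¬c) ∧ (c ∨ a)
⇔ c ∨ a

c ∨ a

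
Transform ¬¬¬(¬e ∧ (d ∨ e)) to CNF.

e ∨ ¬d

¬¬¬(¬e ∧ (d ∨ e))
= ¬(¬e ∧ (d ∨ e))   — double negation
= ¬¬e ∨ ¬(d ∨ e)   — De Morgan
= e ∨ ¬(d ∨ e)   — double negation
= e ∨ (¬d ∧ ¬e)   — De Morgan
= (e ∨ ¬d) ∧ (e ∨ ¬e)   — distribute ∨ over ∧
= e ∨ ¬d   — simplify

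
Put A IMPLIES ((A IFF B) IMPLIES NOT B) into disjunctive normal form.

NOT A OR NOT B

A IMPLIES ((A IFF B) IMPLIES NOT B)
= NOT A OR ((A IFF B) IMPLIES NOT B)   (eliminate IMPLIES)
= NOT A OR NOT (A IFF B) OR NOT B   (eliminate IMPLIES)
= NOT A OR NOT ((A IMPLIES B) AND (B IMPLIES A)) OR NOT B   (eliminate IFF)
= NOT A OR NOT ((NOT A OR B) AND (B IMPLIES A)) OR NOT B   (eliminate IMPLIES)
= NOT A OR NOT ((NOT A OR B) AND (NOT B OR A)) OR NOT B   (eliminate IMPLIES)
= NOT A OR NOT (NOT A OR B) OR NOT (NOT B OR A) OR NOT B   (De Morgan)
= NOT A OR (NOT NOT A AND NOT B) OR NOT (NOT B OR A) OR NOT B   (De Morgan)
= NOT A OR (A AND NOT B) OR NOT (NOT B OR A) OR NOT B   (double negation)
= NOT A OR (A AND NOT B) OR (NOT NOT B AND NOT A) OR NOT B   (De Morgan)
= NOT A OR (A AND NOT B) OR (B AND NOT A) OR NOT B   (double negation)
= NOT A OR NOT B   (simplify)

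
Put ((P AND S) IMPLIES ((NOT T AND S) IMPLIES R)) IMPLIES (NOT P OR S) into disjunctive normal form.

NOT P OR S

((P AND S) IMPLIES ((NOT T AND S) IMPLIES R)) IMPLIES (NOT P OR S)
≡ NOT ((P AND S) IMPLIES ((NOT T AND S) IMPLIES R)) OR NOT P OR S   (eliminate IMPLIES)
≡ NOT (NOT (P AND S) OR ((NOT T AND S) IMPLIES R)) OR NOT P OR S   (eliminate IMPLIES)
≡ NOT (NOT (P AND S) OR NOT (NOT T AND S) OR R) OR NOT P OR S   (eliminate IMPLIES)
≡ (NOT NOT (P AND S) AND NOT NOT (NOT T AND S) AND NOT R) OR NOT P OR S   (De Morgan)
≡ (P AND S AND NOT NOT (NOT T AND S) AND NOT R) OR NOT P OR S   (double negation)
≡ (P AND S AND NOT T AND S AND NOT R) OR NOT P OR S   (double negation)
≡ NOT P OR S   (simplify)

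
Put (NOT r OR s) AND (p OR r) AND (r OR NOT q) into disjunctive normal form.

(NOT r OR s) AND (p OR r) AND (r OR NOT q)
⇔ (NOT r AND p AND r) OR (NOT r AND p AND NOT q) OR (NOT r AND r AND r) OR (NOT r AND r AND NOT q) OR (s AND p AND r) OR (s AND p AND NOT q) OR (s AND r AND r) OR (s AND r AND NOT q)   (distribute AND over OR)
⇔ (NOT r AND p AND NOT q) OR (s AND p AND NOT q) OR (s AND r)   (simplify)

(NOT r AND p AND NOT q) OR (s AND p AND NOT q) OR (s AND r)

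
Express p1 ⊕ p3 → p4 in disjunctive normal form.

p1 ⊕ p3 → p4
≡ ¬(p1 ⊕ p3) ∨ p4   (eliminate →)
≡ ¬(p1 ∧ ¬p3 ∨ ¬p1 ∧ p3) ∨ p4   (expand ⊕)
≡ ¬(p1 ∧ ¬p3) ∧ ¬(¬p1 ∧ p3) ∨ p4   (De Morgan)
≡ (¬p1 ∨ ¬¬p3) ∧ ¬(¬p1 ∧ p3) ∨ p4   (De Morgan)
≡ (¬p1 ∨ p3) ∧ ¬(¬p1 ∧ p3) ∨ p4   (double negation)
≡ (¬p1 ∨ p3) ∧ (¬¬p1 ∨ ¬p3) ∨ p4   (De Morgan)
≡ (¬p1 ∨ p3) ∧ (p1 ∨ ¬p3) ∨ p4   (double negation)
≡ ¬p1 ∧ p1 ∨ ¬p1 ∧ ¬p3 ∨ p3 ∧ p1 ∨ p3 ∧ ¬p3 ∨ p4   (distribute ∧ over ∨)
≡ ¬p1 ∧ ¬p3 ∨ p3 ∧ p1 ∨ p4   (simplify)

¬p1 ∧ ¬p3 ∨ p3 ∧ p1 ∨ p4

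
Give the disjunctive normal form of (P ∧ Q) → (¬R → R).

¬P ∨ ¬Q ∨ R

(P ∧ Q) → (¬R → R)
⇔ ¬(P ∧ Q) ∨ (¬R → R)   — eliminate →
⇔ ¬(P ∧ Q) ∨ ¬¬R ∨ R   — eliminate →
⇔ ¬P ∨ ¬Q ∨ ¬¬R ∨ R   — De Morgan
⇔ ¬P ∨ ¬Q ∨ R ∨ R   — double negation
⇔ ¬P ∨ ¬Q ∨ R   — simplify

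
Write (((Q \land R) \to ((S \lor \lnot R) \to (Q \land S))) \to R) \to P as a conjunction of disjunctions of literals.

(((Q \land R) \to ((S \lor \lnot R) \to (Q \land S))) \to R) \to P
≡ \lnot (((Q \land R) \to ((S \lor \lnot R) \to (Q \land S))) \to R) \lor P   [eliminate \to]
≡ \lnot (\lnot ((Q \land R) \to ((S \lor \lnot R) \to (Q \land S))) \lor R) \lor P   [eliminate \to]
≡ \lnot (\lnot (\lnot (Q \land R) \lor ((S \lor \lnot R) \to (Q \land S))) \lor R) \lor P   [eliminate \to]
≡ \lnot (\lnot (\lnot (Q \land R) \lor \lnot (S \lor \lnot R) \lor (Q \land S)) \lor R) \lor P   [eliminate \to]
≡ (\lnot \lnot (\lnot (Q \land R) \lor \lnot (S \lor \lnot R) \lor (Q \land S)) \land \lnot R) \lor P   [De Morgan]
≡ ((\lnot (Q \land R) \lor \lnot (S \lor \lnot R) \lor (Q \land S)) \land \lnot R) \lor P   [double negation]
≡ ((\lnot Q \lor \lnot R \lor \lnot (S \lor \lnot R) \lor (Q \land S)) \land \lnot R) \lor P   [De Morgan]
≡ ((\lnot Q \lor \lnot R \lor (\lnot S \land \lnot \lnot R) \lor (Q \land S)) \land \lnot R) \lor P   [De Morgan]
≡ ((\lnot Q \lor \lnot R \lor (\lnot S \land R) \lor (Q \land S)) \land \lnot R) \lor P   [double negation]
≡ (\lnot Q \lor \lnot R \lor \lnot S \lor Q \lor P) \land (\lnot Q \lor \lnot R \lor \lnot S \lor S \lor P) \land (\lnot Q \lor \lnot R \lor R \lor Q \lor P) \land (\lnot Q \lor \lnot R \lor R \lor S \lor P) \land (\lnot R \lor P)   [distribute \lor over \land]
≡ \lnot R \lor P   [simplify]

\lnot R \lor P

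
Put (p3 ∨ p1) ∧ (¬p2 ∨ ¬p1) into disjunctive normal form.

(p3 ∧ ¬p2) ∨ (p3 ∧ ¬p1) ∨ (p1 ∧ ¬p2)

(p3 ∨ p1) ∧ (¬p2 ∨ ¬p1)
≡ (p3 ∧ ¬p2) ∨ (p3 ∧ ¬p1) ∨ (p1 ∧ ¬p2) ∨ (p1 ∧ ¬p1)   (distribute ∧ over ∨)
≡ (p3 ∧ ¬p2) ∨ (p3 ∧ ¬p1) ∨ (p1 ∧ ¬p2)   (simplify)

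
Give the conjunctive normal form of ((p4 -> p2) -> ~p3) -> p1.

((p4 -> p2) -> ~p3) -> p1
≡ ~((p4 -> p2) -> ~p3) | p1   (eliminate ->)
≡ ~(~(p4 -> p2) | ~p3) | p1   (eliminate ->)
≡ ~(~(~p4 | p2) | ~p3) | p1   (eliminate ->)
≡ (~~(~p4 | p2) & ~~p3) | p1   (De Morgan)
≡ ((~p4 | p2) & ~~p3) | p1   (double negation)
≡ ((~p4 | p2) & p3) | p1   (double negation)
≡ (~p4 | p2 | p1) & (p3 | p1)   (distribute | over &)

(~p4 | p2 | p1) & (p3 | p1)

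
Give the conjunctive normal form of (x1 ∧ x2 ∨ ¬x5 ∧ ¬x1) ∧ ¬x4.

(x1 ∨ ¬x5) ∧ (x2 ∨ ¬x5) ∧ (x2 ∨ ¬x1) ∧ ¬x4

(x1 ∧ x2 ∨ ¬x5 ∧ ¬x1) ∧ ¬x4
⇔ (x1 ∨ ¬x5) ∧ (x1 ∨ ¬x1) ∧ (x2 ∨ ¬x5) ∧ (x2 ∨ ¬x1) ∧ ¬x4   [distribute ∨ over ∧]
⇔ (x1 ∨ ¬x5) ∧ (x2 ∨ ¬x5) ∧ (x2 ∨ ¬x1) ∧ ¬x4   [simplify]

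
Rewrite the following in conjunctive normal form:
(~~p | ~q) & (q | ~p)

(~~p | ~q) & (q | ~p)
≡ (p | ~q) & (q | ~p)   [double negation]

(p | ~q) & (q | ~p)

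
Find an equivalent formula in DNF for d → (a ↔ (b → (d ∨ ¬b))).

d → (a ↔ (b → (d ∨ ¬b)))
≡ ¬d ∨ (a ↔ (b → (d ∨ ¬b)))   [eliminate →]
≡ ¬d ∨ ((a → (b → (d ∨ ¬b))) ∧ ((b → (d ∨ ¬b)) → a))   [eliminate ↔]
≡ ¬d ∨ ((¬a ∨ (b → (d ∨ ¬b))) ∧ ((b → (d ∨ ¬b)) → a))   [eliminate →]
≡ ¬d ∨ ((¬a ∨ ¬b ∨ d ∨ ¬b) ∧ ((b → (d ∨ ¬b)) → a))   [eliminate →]
≡ ¬d ∨ ((¬a ∨ ¬b ∨ d ∨ ¬b) ∧ (¬(b → (d ∨ ¬b)) ∨ a))   [eliminate →]
≡ ¬d ∨ ((¬a ∨ ¬b ∨ d ∨ ¬b) ∧ (¬(¬b ∨ d ∨ ¬b) ∨ a))   [eliminate →]
≡ ¬d ∨ ((¬a ∨ ¬b ∨ d ∨ ¬b) ∧ ((¬¬b ∧ ¬d ∧ ¬¬b) ∨ a))   [De Morgan]
≡ ¬d ∨ ((¬a ∨ ¬b ∨ d ∨ ¬b) ∧ ((b ∧ ¬d ∧ ¬¬b) ∨ a))   [double negation]
≡ ¬d ∨ ((¬a ∨ ¬b ∨ d ∨ ¬b) ∧ ((b ∧ ¬d ∧ b) ∨ a))   [double negation]
≡ ¬d ∨ (¬a ∧ b ∧ ¬d ∧ b) ∨ (¬a ∧ a) ∨ (¬b ∧ b ∧ ¬d ∧ b) ∨ (¬b ∧ a) ∨ (d ∧ b ∧ ¬d ∧ b) ∨ (d ∧ a) ∨ (¬b ∧ b ∧ ¬d ∧ b) ∨ (¬b ∧ a)   [distribute ∧ over ∨]
≡ ¬d ∨ (¬b ∧ a) ∨ (d ∧ a)   [simplify]

¬d ∨ (¬b ∧ a) ∨ (d ∧ a)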